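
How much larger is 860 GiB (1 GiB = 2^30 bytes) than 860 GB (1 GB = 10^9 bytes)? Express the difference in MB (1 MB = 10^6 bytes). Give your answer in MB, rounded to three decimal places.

860 GiB = 860 × 1,073,741,824 = 923,417,968,640 bytes
860 GB = 860 × 1,000,000,000 = 860,000,000,000 bytes
difference = 63,417,968,640 bytes
63,417,968,640 / 1,000,000 = 63,417.969 MB

63,417.969 MB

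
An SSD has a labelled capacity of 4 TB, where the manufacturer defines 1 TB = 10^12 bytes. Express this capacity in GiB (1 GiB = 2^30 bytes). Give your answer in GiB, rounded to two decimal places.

4 TB = 4 × 10^12 bytes = 4,000,000,000,000 bytes
1 GiB = 2^30 bytes = 1,073,741,824 bytes
4,000,000,000,000 / 1,073,741,824 = 3,725.29 GiB

3,725.29 GiB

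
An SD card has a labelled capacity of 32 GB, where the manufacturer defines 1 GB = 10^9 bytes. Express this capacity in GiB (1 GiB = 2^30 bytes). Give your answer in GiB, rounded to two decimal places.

29.80 GiB

32 GB = 32 × 10^9 bytes = 32,000,000,000 bytes
1 GiB = 1,073,741,824 bytes
32,000,000,000 / 1,073,741,824 = 29.80 GiB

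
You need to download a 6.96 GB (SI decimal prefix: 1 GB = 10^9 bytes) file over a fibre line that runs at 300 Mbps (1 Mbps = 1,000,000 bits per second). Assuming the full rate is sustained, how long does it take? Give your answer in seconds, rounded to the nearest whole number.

186 seconds

6.96 GB = 6,960,000,000 bytes = 55,680,000,000 bits
300 Mbps = 300,000,000 bits/s
time = 55,680,000,000 / 300,000,000 = 186 s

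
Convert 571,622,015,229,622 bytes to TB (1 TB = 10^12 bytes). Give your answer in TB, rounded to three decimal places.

571,622,015,229,622 bytes given.
1 TB = 1,000,000,000,000 bytes
571,622,015,229,622 / 1,000,000,000,000 = 571.622 TB

571.622 TB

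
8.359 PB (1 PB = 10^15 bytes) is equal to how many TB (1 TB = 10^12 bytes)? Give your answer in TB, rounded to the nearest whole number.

8,359 TB

8.359 PB = 8.359 × 10^15 bytes = 8,359,000,000,000,000 bytes
1 TB = 10^12 bytes = 1,000,000,000,000 bytes
8,359,000,000,000,000 / 1,000,000,000,000 = 8,359 TB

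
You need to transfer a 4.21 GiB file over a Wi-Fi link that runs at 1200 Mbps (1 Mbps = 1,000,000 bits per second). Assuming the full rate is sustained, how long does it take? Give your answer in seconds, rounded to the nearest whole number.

4.21 GiB = 4,520,453,079.04 bytes = 36,163,624,632.32 bits
1200 Mbps = 1,200,000,000 bits/s
time = 36,163,624,632.32 / 1,200,000,000 = 30 s

30 seconds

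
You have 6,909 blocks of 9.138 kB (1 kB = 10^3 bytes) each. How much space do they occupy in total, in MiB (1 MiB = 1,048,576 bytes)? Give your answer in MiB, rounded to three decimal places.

60.210 MiB

Total = 6,909 × 9.138 kB = 63134.442 kB
= 63134.442 × 1,000 bytes = 63,134,442 bytes
1 MiB = 1,048,576 bytes
63,134,442 / 1,048,576 = 60.210 MiB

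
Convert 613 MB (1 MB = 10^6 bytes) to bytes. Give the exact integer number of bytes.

613,000,000 bytes

613 × 1,000,000 = 613,000,000 bytes  (1 MB = 10^6 bytes)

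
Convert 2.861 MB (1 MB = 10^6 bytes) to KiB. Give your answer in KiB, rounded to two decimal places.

2.861 MB = 2.861 × 10^6 bytes = 2,861,000 bytes
1 KiB = 2^10 bytes = 1,024 bytes
2,861,000 / 1,024 = 2,793.95 KiB

2,793.95 KiB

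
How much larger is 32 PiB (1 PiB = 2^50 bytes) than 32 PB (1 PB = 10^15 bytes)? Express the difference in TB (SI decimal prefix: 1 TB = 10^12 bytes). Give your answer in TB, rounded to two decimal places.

4,028.80 TB

32 PiB = 32 × 1,125,899,906,842,624 = 36,028,797,018,963,968 bytes
32 PB = 32 × 1,000,000,000,000,000 = 32,000,000,000,000,000 bytes
difference = 4,028,797,018,963,968 bytes
4,028,797,018,963,968 / 1,000,000,000,000 = 4,028.80 TB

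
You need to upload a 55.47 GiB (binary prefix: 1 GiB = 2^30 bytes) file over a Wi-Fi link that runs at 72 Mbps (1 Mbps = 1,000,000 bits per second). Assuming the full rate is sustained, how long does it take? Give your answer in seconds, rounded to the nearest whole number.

55.47 GiB = 59,560,458,977.28 bytes = 476,483,671,818.24 bits
72 Mbps = 72,000,000 bits/s
time = 476,483,671,818.24 / 72,000,000 = 6,618 s

6,618 seconds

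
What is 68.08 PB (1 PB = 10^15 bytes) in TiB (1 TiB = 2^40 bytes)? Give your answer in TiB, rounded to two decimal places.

61,918.40 TiB

68.08 PB × 1,000,000,000,000,000 bytes/PB = 68,080,000,000,000,000 bytes
1 TiB = 2^40 bytes = 1,099,511,627,776 bytes
68,080,000,000,000,000 / 1,099,511,627,776 = 61,918.40 TiB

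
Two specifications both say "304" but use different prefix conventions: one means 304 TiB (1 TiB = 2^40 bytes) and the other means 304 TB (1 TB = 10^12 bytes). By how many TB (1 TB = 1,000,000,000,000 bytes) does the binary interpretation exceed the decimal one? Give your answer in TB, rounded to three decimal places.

304 TiB = 304 × 1,099,511,627,776 = 334,251,534,843,904 bytes
304 TB = 304 × 1,000,000,000,000 = 304,000,000,000,000 bytes
difference = 30,251,534,843,904 bytes
30,251,534,843,904 / 1,000,000,000,000 = 30.252 TB

30.252 TB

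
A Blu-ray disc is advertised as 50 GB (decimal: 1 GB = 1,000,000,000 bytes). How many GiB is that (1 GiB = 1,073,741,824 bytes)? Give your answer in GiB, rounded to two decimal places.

50 GB × 1,000,000,000 bytes/GB = 50,000,000,000 bytes
1 GiB = 1,073,741,824 bytes
50,000,000,000 / 1,073,741,824 = 46.57 GiB

46.57 GiB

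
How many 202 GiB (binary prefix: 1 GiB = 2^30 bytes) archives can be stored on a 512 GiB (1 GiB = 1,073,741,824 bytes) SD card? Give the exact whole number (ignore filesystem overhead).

Capacity: 512 GiB = 549,755,813,888 bytes
Per item: 202 GiB = 216,895,848,448 bytes
⌊549,755,813,888 / 216,895,848,448⌋ = 2

2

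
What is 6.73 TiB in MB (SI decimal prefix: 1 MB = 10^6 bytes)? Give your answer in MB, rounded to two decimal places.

7,399,713.25 MB

6.73 TiB × 1,099,511,627,776 bytes/TiB = 7,399,713,254,932.48 bytes
1 MB = 1,000,000 bytes
7,399,713,254,932.48 / 1,000,000 = 7,399,713.25 MB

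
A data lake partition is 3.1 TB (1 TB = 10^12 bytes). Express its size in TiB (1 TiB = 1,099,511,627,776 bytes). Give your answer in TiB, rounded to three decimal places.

2.819 TiB

3.1 TB = 3.1 × 10^12 bytes = 3,100,000,000,000 bytes
1 TiB = 2^40 bytes = 1,099,511,627,776 bytes
3,100,000,000,000 / 1,099,511,627,776 = 2.819 TiB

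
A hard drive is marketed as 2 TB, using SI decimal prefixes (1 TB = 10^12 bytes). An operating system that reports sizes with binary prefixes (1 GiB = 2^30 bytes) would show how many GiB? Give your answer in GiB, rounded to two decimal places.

2 TB = 2 × 10^12 bytes = 2,000,000,000,000 bytes
1 GiB = 2^30 bytes = 1,073,741,824 bytes
2,000,000,000,000 / 1,073,741,824 = 1,862.65 GiB

1,862.65 GiB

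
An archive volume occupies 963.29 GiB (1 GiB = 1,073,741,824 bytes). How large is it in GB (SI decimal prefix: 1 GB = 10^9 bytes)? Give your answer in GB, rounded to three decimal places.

963.29 GiB × 1,073,741,824 bytes/GiB = 1,034,324,761,640.96 bytes
1 GB = 10^9 bytes = 1,000,000,000 bytes
1,034,324,761,640.96 / 1,000,000,000 = 1,034.325 GB

1,034.325 GB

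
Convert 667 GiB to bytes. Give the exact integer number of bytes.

667 × 1,073,741,824 = 716,185,796,608 bytes

716,185,796,608 bytes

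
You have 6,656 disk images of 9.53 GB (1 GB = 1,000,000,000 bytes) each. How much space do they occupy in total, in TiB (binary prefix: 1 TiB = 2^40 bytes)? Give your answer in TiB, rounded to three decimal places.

57.691 TiB

Total = 6,656 × 9.53 GB = 63431.68 GB
= 63431.68 × 1,000,000,000 bytes = 63,431,680,000,000 bytes
1 TiB = 1,099,511,627,776 bytes
63,431,680,000,000 / 1,099,511,627,776 = 57.691 TiB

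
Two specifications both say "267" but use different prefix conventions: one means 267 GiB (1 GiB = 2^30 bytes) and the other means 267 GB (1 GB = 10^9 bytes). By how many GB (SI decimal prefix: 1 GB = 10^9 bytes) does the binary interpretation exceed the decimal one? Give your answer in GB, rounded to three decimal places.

267 GiB = 267 × 1,073,741,824 = 286,689,067,008 bytes
267 GB = 267 × 1,000,000,000 = 267,000,000,000 bytes
difference = 19,689,067,008 bytes
19,689,067,008 / 1,000,000,000 = 19.689 GB

19.689 GB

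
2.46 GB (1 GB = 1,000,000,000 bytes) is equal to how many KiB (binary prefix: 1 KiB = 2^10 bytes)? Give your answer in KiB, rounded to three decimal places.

2,402,343.750 KiB

2.46 GB = 2.46 × 10^9 bytes = 2,460,000,000 bytes
1 KiB = 2^10 bytes = 1,024 bytes
2,460,000,000 / 1,024 = 2,402,343.750 KiB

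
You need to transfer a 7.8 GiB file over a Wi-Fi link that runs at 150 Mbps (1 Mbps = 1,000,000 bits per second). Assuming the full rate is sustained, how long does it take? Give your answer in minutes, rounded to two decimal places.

7.8 GiB = 8,375,186,227.2 bytes = 67,001,489,817.6 bits
150 Mbps = 150,000,000 bits/s
time = 67,001,489,817.6 / 150,000,000 = 446.677 s
446.677 s / 60 = 7.44 minutes

7.44 minutes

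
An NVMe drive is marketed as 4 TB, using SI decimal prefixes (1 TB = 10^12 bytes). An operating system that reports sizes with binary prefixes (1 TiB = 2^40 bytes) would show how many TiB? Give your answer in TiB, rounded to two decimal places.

3.64 TiB

4 TB = 4 × 10^12 bytes = 4,000,000,000,000 bytes
1 TiB = 2^40 bytes = 1,099,511,627,776 bytes
4,000,000,000,000 / 1,099,511,627,776 = 3.64 TiB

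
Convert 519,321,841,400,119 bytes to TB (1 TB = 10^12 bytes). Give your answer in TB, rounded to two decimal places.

519.32 TB

519,321,841,400,119 bytes given.
1 TB = 10^12 bytes = 1,000,000,000,000 bytes
519,321,841,400,119 / 1,000,000,000,000 = 519.32 TB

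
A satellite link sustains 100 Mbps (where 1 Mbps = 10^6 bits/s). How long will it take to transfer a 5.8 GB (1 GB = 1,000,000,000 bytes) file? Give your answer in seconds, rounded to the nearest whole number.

5.8 GB = 5,800,000,000 bytes = 46,400,000,000 bits
100 Mbps = 100,000,000 bits/s
time = 46,400,000,000 / 100,000,000 = 464 s

464 seconds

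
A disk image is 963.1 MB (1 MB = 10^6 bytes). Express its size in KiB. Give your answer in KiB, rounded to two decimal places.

940,527.34 KiB

963.1 MB × 1,000,000 bytes/MB = 963,100,000 bytes
1 KiB = 2^10 bytes = 1,024 bytes
963,100,000 / 1,024 = 940,527.34 KiB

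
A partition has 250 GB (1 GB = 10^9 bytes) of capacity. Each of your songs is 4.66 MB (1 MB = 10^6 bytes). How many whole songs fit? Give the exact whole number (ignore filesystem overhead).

53,648

Capacity: 250 GB = 250,000,000,000 bytes
Per item: 4.66 MB = 4,660,000 bytes
⌊250,000,000,000 / 4,660,000⌋ = 53,648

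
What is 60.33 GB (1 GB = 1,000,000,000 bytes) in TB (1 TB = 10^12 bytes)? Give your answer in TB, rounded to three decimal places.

0.060 TB

60.33 GB = 60.33 × 10^9 bytes = 60,330,000,000 bytes
1 TB = 1,000,000,000,000 bytes
60,330,000,000 / 1,000,000,000,000 = 0.060 TB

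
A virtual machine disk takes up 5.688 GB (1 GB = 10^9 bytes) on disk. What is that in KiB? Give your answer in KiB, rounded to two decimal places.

5,554,687.50 KiB

5.688 GB × 1,000,000,000 bytes/GB = 5,688,000,000 bytes
1 KiB = 1,024 bytes
5,688,000,000 / 1,024 = 5,554,687.50 KiB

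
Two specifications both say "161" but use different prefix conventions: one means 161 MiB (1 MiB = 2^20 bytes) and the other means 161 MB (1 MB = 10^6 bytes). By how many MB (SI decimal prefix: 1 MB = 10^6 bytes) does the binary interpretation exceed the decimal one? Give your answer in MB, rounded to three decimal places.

7.821 MB

161 MiB = 161 × 1,048,576 = 168,820,736 bytes
161 MB = 161 × 1,000,000 = 161,000,000 bytes
difference = 7,820,736 bytes
7,820,736 / 1,000,000 = 7.821 MB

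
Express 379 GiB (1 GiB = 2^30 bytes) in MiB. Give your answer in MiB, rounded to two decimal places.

379 GiB = 379 × 2^30 bytes = 406,948,151,296 bytes
1 MiB = 1,048,576 bytes
406,948,151,296 / 1,048,576 = 388,096.00 MiB

388,096.00 MiB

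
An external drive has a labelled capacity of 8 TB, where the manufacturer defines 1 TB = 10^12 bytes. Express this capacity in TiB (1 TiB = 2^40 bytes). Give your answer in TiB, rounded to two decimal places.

8 TB × 1,000,000,000,000 bytes/TB = 8,000,000,000,000 bytes
1 TiB = 1,099,511,627,776 bytes
8,000,000,000,000 / 1,099,511,627,776 = 7.28 TiB

7.28 TiB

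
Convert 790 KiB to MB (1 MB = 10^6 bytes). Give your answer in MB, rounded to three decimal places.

790 KiB = 790 × 2^10 bytes = 808,960 bytes
1 MB = 1,000,000 bytes
808,960 / 1,000,000 = 0.809 MB

0.809 MB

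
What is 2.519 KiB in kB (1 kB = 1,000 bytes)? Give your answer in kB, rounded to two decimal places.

2.519 KiB = 2.519 × 2^10 bytes = 2,579.456 bytes
1 kB = 1,000 bytes
2,579.456 / 1,000 = 2.58 kB

2.58 kB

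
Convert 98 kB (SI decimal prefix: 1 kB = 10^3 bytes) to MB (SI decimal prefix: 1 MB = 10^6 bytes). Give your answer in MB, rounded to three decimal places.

0.098 MB

98 kB × 1,000 bytes/kB = 98,000 bytes
1 MB = 1,000,000 bytes
98,000 / 1,000,000 = 0.098 MB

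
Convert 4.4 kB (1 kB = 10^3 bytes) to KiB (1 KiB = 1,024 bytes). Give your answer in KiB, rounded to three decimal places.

4.297 KiB

4.4 kB × 1,000 bytes/kB = 4,400 bytes
1 KiB = 1,024 bytes
4,400 / 1,024 = 4.297 KiB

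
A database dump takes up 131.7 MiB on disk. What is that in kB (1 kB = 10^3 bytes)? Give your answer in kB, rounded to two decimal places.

131.7 MiB = 131.7 × 2^20 bytes = 138,097,459.2 bytes
1 kB = 10^3 bytes = 1,000 bytes
138,097,459.2 / 1,000 = 138,097.46 kB

138,097.46 kB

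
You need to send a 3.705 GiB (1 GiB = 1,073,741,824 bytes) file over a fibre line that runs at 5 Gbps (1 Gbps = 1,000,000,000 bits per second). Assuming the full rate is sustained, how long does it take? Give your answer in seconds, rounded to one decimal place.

3.705 GiB = 3,978,213,457.92 bytes = 31,825,707,663.36 bits
5 Gbps = 5,000,000,000 bits/s
time = 31,825,707,663.36 / 5,000,000,000 = 6.4 s

6.4 seconds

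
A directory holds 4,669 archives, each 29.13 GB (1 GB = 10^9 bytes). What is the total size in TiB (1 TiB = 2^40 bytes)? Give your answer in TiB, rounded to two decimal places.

123.70 TiB

Total = 4,669 × 29.13 GB = 136007.97 GB
= 136007.97 × 1,000,000,000 bytes = 136,007,970,000,000 bytes
1 TiB = 1,099,511,627,776 bytes
136,007,970,000,000 / 1,099,511,627,776 = 123.70 TiB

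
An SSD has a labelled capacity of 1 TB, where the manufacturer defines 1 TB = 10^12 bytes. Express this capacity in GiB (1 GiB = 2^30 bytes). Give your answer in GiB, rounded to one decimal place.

1 TB = 1 × 10^12 bytes = 1,000,000,000,000 bytes
1 GiB = 1,073,741,824 bytes
1,000,000,000,000 / 1,073,741,824 = 931.3 GiB

931.3 GiB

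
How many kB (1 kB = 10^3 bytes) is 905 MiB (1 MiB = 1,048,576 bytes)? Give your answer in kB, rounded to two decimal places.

905 MiB = 905 × 2^20 bytes = 948,961,280 bytes
1 kB = 10^3 bytes = 1,000 bytes
948,961,280 / 1,000 = 948,961.28 kB

948,961.28 kB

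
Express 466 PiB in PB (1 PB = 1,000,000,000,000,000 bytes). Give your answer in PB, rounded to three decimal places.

466 PiB = 466 × 2^50 bytes = 524,669,356,588,662,784 bytes
1 PB = 10^15 bytes = 1,000,000,000,000,000 bytes
524,669,356,588,662,784 / 1,000,000,000,000,000 = 524.669 PB

524.669 PB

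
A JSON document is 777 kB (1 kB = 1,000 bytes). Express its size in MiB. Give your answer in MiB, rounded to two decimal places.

0.74 MiB

777 kB = 777 × 10^3 bytes = 777,000 bytes
1 MiB = 1,048,576 bytes
777,000 / 1,048,576 = 0.74 MiB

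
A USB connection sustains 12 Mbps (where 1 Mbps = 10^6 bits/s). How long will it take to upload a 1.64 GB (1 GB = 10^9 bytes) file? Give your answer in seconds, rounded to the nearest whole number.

1.64 GB = 1,640,000,000 bytes = 13,120,000,000 bits
12 Mbps = 12,000,000 bits/s
time = 13,120,000,000 / 12,000,000 = 1,093 s

1,093 seconds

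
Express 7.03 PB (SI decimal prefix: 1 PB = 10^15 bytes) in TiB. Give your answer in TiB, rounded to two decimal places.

7.03 PB = 7.03 × 10^15 bytes = 7,030,000,000,000,000 bytes
1 TiB = 1,099,511,627,776 bytes
7,030,000,000,000,000 / 1,099,511,627,776 = 6,393.75 TiB

6,393.75 TiB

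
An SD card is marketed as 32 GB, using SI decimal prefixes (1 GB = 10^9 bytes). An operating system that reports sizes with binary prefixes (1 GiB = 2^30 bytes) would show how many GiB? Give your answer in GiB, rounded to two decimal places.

32 GB = 32 × 10^9 bytes = 32,000,000,000 bytes
1 GiB = 2^30 bytes = 1,073,741,824 bytes
32,000,000,000 / 1,073,741,824 = 29.80 GiB

29.80 GiB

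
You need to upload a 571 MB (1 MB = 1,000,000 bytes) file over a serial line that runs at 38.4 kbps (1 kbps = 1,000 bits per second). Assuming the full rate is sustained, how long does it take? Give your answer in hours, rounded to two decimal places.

33.04 hours

571 MB = 571,000,000 bytes = 4,568,000,000 bits
38.4 kbps = 38,400 bits/s
time = 4,568,000,000 / 38,400 = 118,958.3333 s
118,958.3333 s / 3600 = 33.04 hours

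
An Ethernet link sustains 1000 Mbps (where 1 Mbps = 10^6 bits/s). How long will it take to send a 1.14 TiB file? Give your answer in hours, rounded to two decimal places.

1.14 TiB = 1,253,443,255,664.64 bytes = 10,027,546,045,317.12 bits
1000 Mbps = 1,000,000,000 bits/s
time = 10,027,546,045,317.12 / 1,000,000,000 = 10,027.5460 s
10,027.5460 s / 3600 = 2.79 hours

2.79 hours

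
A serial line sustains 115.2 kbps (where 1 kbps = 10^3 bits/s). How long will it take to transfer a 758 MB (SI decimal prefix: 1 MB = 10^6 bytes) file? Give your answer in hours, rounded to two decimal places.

14.62 hours

758 MB = 758,000,000 bytes = 6,064,000,000 bits
115.2 kbps = 115,200 bits/s
time = 6,064,000,000 / 115,200 = 52,638.8889 s
52,638.8889 s / 3600 = 14.62 hours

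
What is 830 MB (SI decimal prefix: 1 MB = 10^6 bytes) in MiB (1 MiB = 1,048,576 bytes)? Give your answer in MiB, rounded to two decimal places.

791.55 MiB

830 MB = 830 × 10^6 bytes = 830,000,000 bytes
1 MiB = 2^20 bytes = 1,048,576 bytes
830,000,000 / 1,048,576 = 791.55 MiB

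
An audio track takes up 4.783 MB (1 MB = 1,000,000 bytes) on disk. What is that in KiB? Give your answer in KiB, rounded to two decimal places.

4,670.90 KiB

4.783 MB × 1,000,000 bytes/MB = 4,783,000 bytes
1 KiB = 2^10 bytes = 1,024 bytes
4,783,000 / 1,024 = 4,670.90 KiB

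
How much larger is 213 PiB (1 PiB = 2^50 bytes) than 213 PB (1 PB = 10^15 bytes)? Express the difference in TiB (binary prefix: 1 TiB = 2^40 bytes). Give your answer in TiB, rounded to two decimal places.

213 PiB = 213 × 1,125,899,906,842,624 = 239,816,680,157,478,912 bytes
213 PB = 213 × 1,000,000,000,000,000 = 213,000,000,000,000,000 bytes
difference = 26,816,680,157,478,912 bytes
26,816,680,157,478,912 / 1,099,511,627,776 = 24,389.63 TiB

24,389.63 TiB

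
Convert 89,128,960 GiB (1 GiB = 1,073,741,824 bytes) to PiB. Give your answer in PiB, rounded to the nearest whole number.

89,128,960 GiB = 89,128,960 × 2^30 bytes = 95,701,492,081,623,040 bytes
1 PiB = 2^50 bytes = 1,125,899,906,842,624 bytes
95,701,492,081,623,040 / 1,125,899,906,842,624 = 85 PiB

85 PiB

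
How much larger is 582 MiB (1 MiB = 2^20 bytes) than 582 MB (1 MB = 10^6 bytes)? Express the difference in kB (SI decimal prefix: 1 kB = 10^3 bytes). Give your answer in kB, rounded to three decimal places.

28,271.232 kB

582 MiB = 582 × 1,048,576 = 610,271,232 bytes
582 MB = 582 × 1,000,000 = 582,000,000 bytes
difference = 28,271,232 bytes
28,271,232 / 1,000 = 28,271.232 kB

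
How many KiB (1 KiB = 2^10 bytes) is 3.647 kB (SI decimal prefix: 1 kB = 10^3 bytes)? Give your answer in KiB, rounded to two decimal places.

3.647 kB = 3.647 × 10^3 bytes = 3,647 bytes
1 KiB = 1,024 bytes
3,647 / 1,024 = 3.56 KiB

3.56 KiB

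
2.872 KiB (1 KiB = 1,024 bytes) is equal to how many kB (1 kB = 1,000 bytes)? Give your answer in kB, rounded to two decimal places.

2.872 KiB = 2.872 × 2^10 bytes = 2,940.928 bytes
1 kB = 1,000 bytes
2,940.928 / 1,000 = 2.94 kB

2.94 kB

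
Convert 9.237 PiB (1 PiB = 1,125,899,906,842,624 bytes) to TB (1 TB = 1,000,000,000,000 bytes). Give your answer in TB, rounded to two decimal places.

10,399.94 TB

9.237 PiB = 9.237 × 2^50 bytes = 10,399,937,439,505,317.888 bytes
1 TB = 10^12 bytes = 1,000,000,000,000 bytes
10,399,937,439,505,317.888 / 1,000,000,000,000 = 10,399.94 TB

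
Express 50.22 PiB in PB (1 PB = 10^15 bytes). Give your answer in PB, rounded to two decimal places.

50.22 PiB × 1,125,899,906,842,624 bytes/PiB = 56,542,693,321,636,577.28 bytes
1 PB = 10^15 bytes = 1,000,000,000,000,000 bytes
56,542,693,321,636,577.28 / 1,000,000,000,000,000 = 56.54 PB

56.54 PB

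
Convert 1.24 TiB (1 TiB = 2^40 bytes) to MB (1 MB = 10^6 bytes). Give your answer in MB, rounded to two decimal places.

1.24 TiB = 1.24 × 2^40 bytes = 1,363,394,418,442.24 bytes
1 MB = 10^6 bytes = 1,000,000 bytes
1,363,394,418,442.24 / 1,000,000 = 1,363,394.42 MB

1,363,394.42 MB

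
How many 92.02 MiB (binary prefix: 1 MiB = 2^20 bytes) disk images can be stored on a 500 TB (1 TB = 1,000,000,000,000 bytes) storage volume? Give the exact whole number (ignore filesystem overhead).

5,181,886

Capacity: 500 TB = 500,000,000,000,000 bytes
Per item: 92.02 MiB = 96,489,963.52 bytes
⌊500,000,000,000,000 / 96,489,963.52⌋ = 5,181,886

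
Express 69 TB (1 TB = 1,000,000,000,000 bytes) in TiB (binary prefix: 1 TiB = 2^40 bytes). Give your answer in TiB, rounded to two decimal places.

69 TB = 69 × 10^12 bytes = 69,000,000,000,000 bytes
1 TiB = 2^40 bytes = 1,099,511,627,776 bytes
69,000,000,000,000 / 1,099,511,627,776 = 62.76 TiB

62.76 TiB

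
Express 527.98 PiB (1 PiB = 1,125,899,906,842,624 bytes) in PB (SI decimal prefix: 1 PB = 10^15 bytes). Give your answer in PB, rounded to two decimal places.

594.45 PB

527.98 PiB = 527.98 × 2^50 bytes = 594,452,632,814,768,619.52 bytes
1 PB = 1,000,000,000,000,000 bytes
594,452,632,814,768,619.52 / 1,000,000,000,000,000 = 594.45 PB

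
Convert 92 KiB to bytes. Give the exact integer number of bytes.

94,208 bytes

92 × 1,024 = 94,208 bytes  (1 KiB = 2^10 bytes)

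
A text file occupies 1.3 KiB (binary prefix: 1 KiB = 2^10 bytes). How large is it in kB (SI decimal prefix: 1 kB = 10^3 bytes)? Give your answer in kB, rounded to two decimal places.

1.33 kB

1.3 KiB × 1,024 bytes/KiB = 1,331.2 bytes
1 kB = 10^3 bytes = 1,000 bytes
1,331.2 / 1,000 = 1.33 kB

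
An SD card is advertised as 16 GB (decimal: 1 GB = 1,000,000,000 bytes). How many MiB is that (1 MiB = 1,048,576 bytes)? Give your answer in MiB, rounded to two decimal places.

15,258.79 MiB

16 GB = 16 × 10^9 bytes = 16,000,000,000 bytes
1 MiB = 2^20 bytes = 1,048,576 bytes
16,000,000,000 / 1,048,576 = 15,258.79 MiB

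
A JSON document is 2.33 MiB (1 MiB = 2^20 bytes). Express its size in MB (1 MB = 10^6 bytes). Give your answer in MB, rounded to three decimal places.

2.33 MiB × 1,048,576 bytes/MiB = 2,443,182.08 bytes
1 MB = 1,000,000 bytes
2,443,182.08 / 1,000,000 = 2.443 MB

2.443 MB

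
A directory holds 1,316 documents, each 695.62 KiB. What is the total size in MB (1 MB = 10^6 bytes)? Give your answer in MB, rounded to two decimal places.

Total = 1,316 × 695.62 KiB = 915435.92 KiB
= 915435.92 × 1,024 bytes = 937,406,382.08 bytes
1 MB = 1,000,000 bytes
937,406,382.08 / 1,000,000 = 937.41 MB

937.41 MB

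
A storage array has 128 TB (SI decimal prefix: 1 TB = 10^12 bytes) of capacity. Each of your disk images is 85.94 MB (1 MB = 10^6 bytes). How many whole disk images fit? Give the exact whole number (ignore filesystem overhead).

Capacity: 128 TB = 128,000,000,000,000 bytes
Per item: 85.94 MB = 85,940,000 bytes
⌊128,000,000,000,000 / 85,940,000⌋ = 1,489,411

1,489,411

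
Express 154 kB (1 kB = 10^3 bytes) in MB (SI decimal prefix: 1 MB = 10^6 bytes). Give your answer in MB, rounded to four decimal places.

0.1540 MB

154 kB = 154 × 10^3 bytes = 154,000 bytes
1 MB = 10^6 bytes = 1,000,000 bytes
154,000 / 1,000,000 = 0.1540 MB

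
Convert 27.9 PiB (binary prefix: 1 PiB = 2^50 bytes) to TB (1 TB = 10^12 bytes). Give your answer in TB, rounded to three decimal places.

31,412.607 TB

27.9 PiB × 1,125,899,906,842,624 bytes/PiB = 31,412,607,400,909,209.6 bytes
1 TB = 10^12 bytes = 1,000,000,000,000 bytes
31,412,607,400,909,209.6 / 1,000,000,000,000 = 31,412.607 TB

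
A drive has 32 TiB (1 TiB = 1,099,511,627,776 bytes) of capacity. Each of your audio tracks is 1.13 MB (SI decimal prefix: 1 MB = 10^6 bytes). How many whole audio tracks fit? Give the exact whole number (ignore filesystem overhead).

Capacity: 32 TiB = 35,184,372,088,832 bytes
Per item: 1.13 MB = 1,130,000 bytes
⌊35,184,372,088,832 / 1,130,000⌋ = 31,136,612

31,136,612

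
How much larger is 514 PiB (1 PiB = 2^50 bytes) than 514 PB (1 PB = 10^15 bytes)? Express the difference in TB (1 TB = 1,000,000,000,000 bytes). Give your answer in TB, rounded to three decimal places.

64,712.552 TB

514 PiB = 514 × 1,125,899,906,842,624 = 578,712,552,117,108,736 bytes
514 PB = 514 × 1,000,000,000,000,000 = 514,000,000,000,000,000 bytes
difference = 64,712,552,117,108,736 bytes
64,712,552,117,108,736 / 1,000,000,000,000 = 64,712.552 TB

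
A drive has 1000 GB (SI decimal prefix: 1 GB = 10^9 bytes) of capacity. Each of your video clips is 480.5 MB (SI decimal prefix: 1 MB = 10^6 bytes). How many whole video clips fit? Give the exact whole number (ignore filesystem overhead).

Capacity: 1000 GB = 1,000,000,000,000 bytes
Per item: 480.5 MB = 480,500,000 bytes
⌊1,000,000,000,000 / 480,500,000⌋ = 2,081

2,081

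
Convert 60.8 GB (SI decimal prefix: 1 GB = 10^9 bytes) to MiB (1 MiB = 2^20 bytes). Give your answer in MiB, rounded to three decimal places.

57,983.398 MiB

60.8 GB × 1,000,000,000 bytes/GB = 60,800,000,000 bytes
1 MiB = 1,048,576 bytes
60,800,000,000 / 1,048,576 = 57,983.398 MiB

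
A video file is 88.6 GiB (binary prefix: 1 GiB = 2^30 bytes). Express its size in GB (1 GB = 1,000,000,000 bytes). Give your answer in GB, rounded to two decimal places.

95.13 GB

88.6 GiB × 1,073,741,824 bytes/GiB = 95,133,525,606.4 bytes
1 GB = 10^9 bytes = 1,000,000,000 bytes
95,133,525,606.4 / 1,000,000,000 = 95.13 GB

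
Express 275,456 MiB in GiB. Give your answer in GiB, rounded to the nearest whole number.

275,456 MiB × 1,048,576 bytes/MiB = 288,836,550,656 bytes
1 GiB = 1,073,741,824 bytes
288,836,550,656 / 1,073,741,824 = 269 GiB

269 GiB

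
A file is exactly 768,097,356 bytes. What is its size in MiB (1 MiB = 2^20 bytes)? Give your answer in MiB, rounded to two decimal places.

768,097,356 bytes given.
1 MiB = 1,048,576 bytes
768,097,356 / 1,048,576 = 732.51 MiB

732.51 MiB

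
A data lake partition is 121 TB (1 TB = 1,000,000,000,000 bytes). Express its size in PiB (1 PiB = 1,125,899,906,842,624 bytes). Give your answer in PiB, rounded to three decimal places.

0.107 PiB

121 TB = 121 × 10^12 bytes = 121,000,000,000,000 bytes
1 PiB = 2^50 bytes = 1,125,899,906,842,624 bytes
121,000,000,000,000 / 1,125,899,906,842,624 = 0.107 PiB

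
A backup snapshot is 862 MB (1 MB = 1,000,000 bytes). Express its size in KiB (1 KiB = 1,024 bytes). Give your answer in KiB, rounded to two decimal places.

841,796.88 KiB

862 MB = 862 × 10^6 bytes = 862,000,000 bytes
1 KiB = 2^10 bytes = 1,024 bytes
862,000,000 / 1,024 = 841,796.88 KiB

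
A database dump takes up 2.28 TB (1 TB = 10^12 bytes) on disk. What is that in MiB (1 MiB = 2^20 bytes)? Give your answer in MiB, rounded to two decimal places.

2.28 TB = 2.28 × 10^12 bytes = 2,280,000,000,000 bytes
1 MiB = 2^20 bytes = 1,048,576 bytes
2,280,000,000,000 / 1,048,576 = 2,174,377.44 MiB

2,174,377.44 MiB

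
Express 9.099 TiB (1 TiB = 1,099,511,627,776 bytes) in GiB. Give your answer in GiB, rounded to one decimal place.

9.099 TiB × 1,099,511,627,776 bytes/TiB = 10,004,456,301,133.824 bytes
1 GiB = 2^30 bytes = 1,073,741,824 bytes
10,004,456,301,133.824 / 1,073,741,824 = 9,317.4 GiB

9,317.4 GiB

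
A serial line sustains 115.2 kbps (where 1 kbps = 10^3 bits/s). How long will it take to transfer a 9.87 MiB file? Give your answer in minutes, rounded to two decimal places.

11.98 minutes

9.87 MiB = 10,349,445.12 bytes = 82,795,560.96 bits
115.2 kbps = 115,200 bits/s
time = 82,795,560.96 / 115,200 = 718.711 s
718.711 s / 60 = 11.98 minutes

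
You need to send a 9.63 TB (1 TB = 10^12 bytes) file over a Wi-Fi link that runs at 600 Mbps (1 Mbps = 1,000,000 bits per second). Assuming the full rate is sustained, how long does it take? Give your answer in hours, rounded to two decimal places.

35.67 hours

9.63 TB = 9,630,000,000,000 bytes = 77,040,000,000,000 bits
600 Mbps = 600,000,000 bits/s
time = 77,040,000,000,000 / 600,000,000 = 128,400.0000 s
128,400.0000 s / 3600 = 35.67 hours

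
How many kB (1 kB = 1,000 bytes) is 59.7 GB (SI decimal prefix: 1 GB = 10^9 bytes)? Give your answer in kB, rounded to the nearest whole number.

59.7 GB × 1,000,000,000 bytes/GB = 59,700,000,000 bytes
1 kB = 10^3 bytes = 1,000 bytes
59,700,000,000 / 1,000 = 59,700,000 kB

59,700,000 kB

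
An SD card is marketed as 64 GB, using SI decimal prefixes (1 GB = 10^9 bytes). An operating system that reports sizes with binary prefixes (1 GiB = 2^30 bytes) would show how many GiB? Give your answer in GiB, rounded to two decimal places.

59.60 GiB

64 GB = 64 × 10^9 bytes = 64,000,000,000 bytes
1 GiB = 1,073,741,824 bytes
64,000,000,000 / 1,073,741,824 = 59.60 GiB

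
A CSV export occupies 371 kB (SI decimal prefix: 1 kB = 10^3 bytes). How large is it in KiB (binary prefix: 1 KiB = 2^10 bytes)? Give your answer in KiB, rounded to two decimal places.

362.30 KiB

371 kB = 371 × 10^3 bytes = 371,000 bytes
1 KiB = 2^10 bytes = 1,024 bytes
371,000 / 1,024 = 362.30 KiB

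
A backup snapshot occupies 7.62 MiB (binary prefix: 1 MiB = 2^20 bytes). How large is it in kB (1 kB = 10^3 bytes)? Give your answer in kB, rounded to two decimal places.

7.62 MiB = 7.62 × 2^20 bytes = 7,990,149.12 bytes
1 kB = 1,000 bytes
7,990,149.12 / 1,000 = 7,990.15 kB

7,990.15 kB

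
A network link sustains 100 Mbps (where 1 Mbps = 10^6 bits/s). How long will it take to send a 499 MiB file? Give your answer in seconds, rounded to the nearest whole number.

499 MiB = 523,239,424 bytes = 4,185,915,392 bits
100 Mbps = 100,000,000 bits/s
time = 4,185,915,392 / 100,000,000 = 42 s

42 seconds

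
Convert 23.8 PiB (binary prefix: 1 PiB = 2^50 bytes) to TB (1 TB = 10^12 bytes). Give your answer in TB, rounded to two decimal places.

23.8 PiB = 23.8 × 2^50 bytes = 26,796,417,782,854,451.2 bytes
1 TB = 1,000,000,000,000 bytes
26,796,417,782,854,451.2 / 1,000,000,000,000 = 26,796.42 TB

26,796.42 TB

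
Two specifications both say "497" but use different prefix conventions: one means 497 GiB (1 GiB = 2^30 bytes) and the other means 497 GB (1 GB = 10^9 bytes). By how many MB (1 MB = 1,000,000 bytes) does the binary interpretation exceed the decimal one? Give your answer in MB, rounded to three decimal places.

36,649.687 MB

497 GiB = 497 × 1,073,741,824 = 533,649,686,528 bytes
497 GB = 497 × 1,000,000,000 = 497,000,000,000 bytes
difference = 36,649,686,528 bytes
36,649,686,528 / 1,000,000 = 36,649.687 MB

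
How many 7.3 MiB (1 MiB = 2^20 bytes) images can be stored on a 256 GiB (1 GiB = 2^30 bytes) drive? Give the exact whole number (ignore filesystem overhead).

35,910

Capacity: 256 GiB = 274,877,906,944 bytes
Per item: 7.3 MiB = 7,654,604.8 bytes
⌊274,877,906,944 / 7,654,604.8⌋ = 35,910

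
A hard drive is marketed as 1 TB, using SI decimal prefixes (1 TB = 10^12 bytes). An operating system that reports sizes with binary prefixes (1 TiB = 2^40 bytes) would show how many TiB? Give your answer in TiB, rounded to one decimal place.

1 TB = 1 × 10^12 bytes = 1,000,000,000,000 bytes
1 TiB = 2^40 bytes = 1,099,511,627,776 bytes
1,000,000,000,000 / 1,099,511,627,776 = 0.9 TiB

0.9 TiB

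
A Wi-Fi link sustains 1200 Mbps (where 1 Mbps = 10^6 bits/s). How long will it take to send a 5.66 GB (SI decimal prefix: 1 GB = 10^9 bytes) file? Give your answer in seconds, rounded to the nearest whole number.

38 seconds

5.66 GB = 5,660,000,000 bytes = 45,280,000,000 bits
1200 Mbps = 1,200,000,000 bits/s
time = 45,280,000,000 / 1,200,000,000 = 38 s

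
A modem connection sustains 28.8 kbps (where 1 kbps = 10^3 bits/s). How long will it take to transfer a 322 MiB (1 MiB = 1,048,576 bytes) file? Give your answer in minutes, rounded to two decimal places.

1,563.15 minutes

322 MiB = 337,641,472 bytes = 2,701,131,776 bits
28.8 kbps = 28,800 bits/s
time = 2,701,131,776 / 28,800 = 93,789.298 s
93,789.298 s / 60 = 1,563.15 minutes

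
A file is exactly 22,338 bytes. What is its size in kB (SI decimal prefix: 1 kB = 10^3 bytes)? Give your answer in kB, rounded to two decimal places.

22,338 bytes given.
1 kB = 1,000 bytes
22,338 / 1,000 = 22.34 kB

22.34 kB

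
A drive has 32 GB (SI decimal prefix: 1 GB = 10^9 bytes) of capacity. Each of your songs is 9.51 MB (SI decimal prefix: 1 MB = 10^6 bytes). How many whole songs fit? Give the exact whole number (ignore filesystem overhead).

3,364

Capacity: 32 GB = 32,000,000,000 bytes
Per item: 9.51 MB = 9,510,000 bytes
⌊32,000,000,000 / 9,510,000⌋ = 3,364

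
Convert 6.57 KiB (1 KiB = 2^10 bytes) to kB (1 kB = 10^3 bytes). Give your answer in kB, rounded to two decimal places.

6.73 kB

6.57 KiB = 6.57 × 2^10 bytes = 6,727.68 bytes
1 kB = 1,000 bytes
6,727.68 / 1,000 = 6.73 kB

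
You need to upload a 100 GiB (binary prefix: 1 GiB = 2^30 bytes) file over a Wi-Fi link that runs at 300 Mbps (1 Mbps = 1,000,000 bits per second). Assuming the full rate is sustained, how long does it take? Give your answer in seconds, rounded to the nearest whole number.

100 GiB = 107,374,182,400 bytes = 858,993,459,200 bits
300 Mbps = 300,000,000 bits/s
time = 858,993,459,200 / 300,000,000 = 2,863 s

2,863 seconds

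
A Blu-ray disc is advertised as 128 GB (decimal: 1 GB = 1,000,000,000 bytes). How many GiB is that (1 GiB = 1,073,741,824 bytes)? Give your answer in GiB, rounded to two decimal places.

119.21 GiB

128 GB = 128 × 10^9 bytes = 128,000,000,000 bytes
1 GiB = 2^30 bytes = 1,073,741,824 bytes
128,000,000,000 / 1,073,741,824 = 119.21 GiB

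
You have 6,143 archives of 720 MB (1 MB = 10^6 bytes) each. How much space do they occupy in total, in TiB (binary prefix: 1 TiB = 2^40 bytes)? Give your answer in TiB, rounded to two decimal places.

4.02 TiB

Total = 6,143 × 720 MB = 4,422,960 MB
= 4,422,960 × 1,000,000 bytes = 4,422,960,000,000 bytes
1 TiB = 1,099,511,627,776 bytes
4,422,960,000,000 / 1,099,511,627,776 = 4.02 TiB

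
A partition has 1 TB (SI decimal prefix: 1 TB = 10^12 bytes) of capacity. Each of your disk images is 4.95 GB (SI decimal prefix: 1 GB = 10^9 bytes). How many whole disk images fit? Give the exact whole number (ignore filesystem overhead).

202

Capacity: 1 TB = 1,000,000,000,000 bytes
Per item: 4.95 GB = 4,950,000,000 bytes
⌊1,000,000,000,000 / 4,950,000,000⌋ = 202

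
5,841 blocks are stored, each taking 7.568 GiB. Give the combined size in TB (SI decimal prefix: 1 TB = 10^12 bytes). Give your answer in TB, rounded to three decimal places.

Total = 5,841 × 7.568 GiB = 44204.688 GiB
= 44204.688 × 1,073,741,824 bytes = 47,464,422,322,470.912 bytes
1 TB = 1,000,000,000,000 bytes
47,464,422,322,470.912 / 1,000,000,000,000 = 47.464 TB

47.464 TB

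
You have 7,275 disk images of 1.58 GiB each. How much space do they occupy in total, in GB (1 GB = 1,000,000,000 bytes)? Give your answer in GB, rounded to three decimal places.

Total = 7,275 × 1.58 GiB = 11494.5 GiB
= 11494.5 × 1,073,741,824 bytes = 12,342,125,395,968 bytes
1 GB = 1,000,000,000 bytes
12,342,125,395,968 / 1,000,000,000 = 12,342.125 GB

12,342.125 GB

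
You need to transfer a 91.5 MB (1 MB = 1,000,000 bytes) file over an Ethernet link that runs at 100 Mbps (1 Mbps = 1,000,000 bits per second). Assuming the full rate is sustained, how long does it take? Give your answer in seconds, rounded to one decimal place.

91.5 MB = 91,500,000 bytes = 732,000,000 bits
100 Mbps = 100,000,000 bits/s
time = 732,000,000 / 100,000,000 = 7.3 s

7.3 seconds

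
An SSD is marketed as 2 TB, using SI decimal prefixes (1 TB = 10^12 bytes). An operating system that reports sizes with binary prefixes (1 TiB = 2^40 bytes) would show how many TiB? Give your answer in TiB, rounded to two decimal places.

2 TB = 2 × 10^12 bytes = 2,000,000,000,000 bytes
1 TiB = 1,099,511,627,776 bytes
2,000,000,000,000 / 1,099,511,627,776 = 1.82 TiB

1.82 TiB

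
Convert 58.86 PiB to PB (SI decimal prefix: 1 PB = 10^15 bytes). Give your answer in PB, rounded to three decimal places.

66.270 PB

58.86 PiB = 58.86 × 2^50 bytes = 66,270,468,516,756,848.64 bytes
1 PB = 1,000,000,000,000,000 bytes
66,270,468,516,756,848.64 / 1,000,000,000,000,000 = 66.270 PB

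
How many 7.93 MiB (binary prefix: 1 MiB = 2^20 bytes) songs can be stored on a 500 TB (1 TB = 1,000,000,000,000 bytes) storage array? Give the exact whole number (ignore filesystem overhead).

60,130,789

Capacity: 500 TB = 500,000,000,000,000 bytes
Per item: 7.93 MiB = 8,315,207.68 bytes
⌊500,000,000,000,000 / 8,315,207.68⌋ = 60,130,789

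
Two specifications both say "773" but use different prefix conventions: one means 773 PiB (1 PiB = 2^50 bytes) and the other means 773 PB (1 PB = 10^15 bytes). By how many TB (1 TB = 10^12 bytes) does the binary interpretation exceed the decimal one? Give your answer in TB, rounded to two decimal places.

773 PiB = 773 × 1,125,899,906,842,624 = 870,320,627,989,348,352 bytes
773 PB = 773 × 1,000,000,000,000,000 = 773,000,000,000,000,000 bytes
difference = 97,320,627,989,348,352 bytes
97,320,627,989,348,352 / 1,000,000,000,000 = 97,320.63 TB

97,320.63 TB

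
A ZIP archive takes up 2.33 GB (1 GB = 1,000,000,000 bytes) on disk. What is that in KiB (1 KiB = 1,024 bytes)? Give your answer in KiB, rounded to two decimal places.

2,275,390.63 KiB

2.33 GB = 2.33 × 10^9 bytes = 2,330,000,000 bytes
1 KiB = 1,024 bytes
2,330,000,000 / 1,024 = 2,275,390.63 KiB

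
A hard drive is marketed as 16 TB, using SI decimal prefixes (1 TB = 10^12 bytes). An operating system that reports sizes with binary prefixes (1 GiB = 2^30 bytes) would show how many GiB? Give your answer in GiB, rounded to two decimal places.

14,901.16 GiB

16 TB = 16 × 10^12 bytes = 16,000,000,000,000 bytes
1 GiB = 2^30 bytes = 1,073,741,824 bytes
16,000,000,000,000 / 1,073,741,824 = 14,901.16 GiB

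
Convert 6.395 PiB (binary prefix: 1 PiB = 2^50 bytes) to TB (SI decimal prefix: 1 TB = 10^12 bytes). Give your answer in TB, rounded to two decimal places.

6.395 PiB = 6.395 × 2^50 bytes = 7,200,129,904,258,580.48 bytes
1 TB = 1,000,000,000,000 bytes
7,200,129,904,258,580.48 / 1,000,000,000,000 = 7,200.13 TB

7,200.13 TB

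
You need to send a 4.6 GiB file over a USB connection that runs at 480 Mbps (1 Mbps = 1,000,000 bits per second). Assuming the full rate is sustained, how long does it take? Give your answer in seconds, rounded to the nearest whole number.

4.6 GiB = 4,939,212,390.4 bytes = 39,513,699,123.2 bits
480 Mbps = 480,000,000 bits/s
time = 39,513,699,123.2 / 480,000,000 = 82 s

82 seconds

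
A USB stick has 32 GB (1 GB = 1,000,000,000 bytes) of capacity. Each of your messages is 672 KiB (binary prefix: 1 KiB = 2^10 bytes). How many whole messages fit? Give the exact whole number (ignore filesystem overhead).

Capacity: 32 GB = 32,000,000,000 bytes
Per item: 672 KiB = 688,128 bytes
⌊32,000,000,000 / 688,128⌋ = 46,502

46,502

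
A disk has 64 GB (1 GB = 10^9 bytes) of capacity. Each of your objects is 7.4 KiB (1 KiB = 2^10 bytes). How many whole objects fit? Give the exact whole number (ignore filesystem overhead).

8,445,945

Capacity: 64 GB = 64,000,000,000 bytes
Per item: 7.4 KiB = 7,577.6 bytes
⌊64,000,000,000 / 7,577.6⌋ = 8,445,945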